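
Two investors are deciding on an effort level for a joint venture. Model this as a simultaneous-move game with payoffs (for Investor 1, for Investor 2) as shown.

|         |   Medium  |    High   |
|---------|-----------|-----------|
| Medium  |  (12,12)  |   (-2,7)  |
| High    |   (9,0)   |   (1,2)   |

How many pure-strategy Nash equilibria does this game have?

2

Both Medium: Investor 1 gets 12 (best alternative 9); Investor 2 gets 12 (best alternative 7). Neither deviates — NE.
Both High: Investor 1 gets 1 (best alternative -2); Investor 2 gets 2 (best alternative 0). Neither deviates — NE.
(High, Medium) is not a NE: Investor 1 would switch to Medium (12 > 9).
No other cell survives both best-response checks, so there are 2 pure NE.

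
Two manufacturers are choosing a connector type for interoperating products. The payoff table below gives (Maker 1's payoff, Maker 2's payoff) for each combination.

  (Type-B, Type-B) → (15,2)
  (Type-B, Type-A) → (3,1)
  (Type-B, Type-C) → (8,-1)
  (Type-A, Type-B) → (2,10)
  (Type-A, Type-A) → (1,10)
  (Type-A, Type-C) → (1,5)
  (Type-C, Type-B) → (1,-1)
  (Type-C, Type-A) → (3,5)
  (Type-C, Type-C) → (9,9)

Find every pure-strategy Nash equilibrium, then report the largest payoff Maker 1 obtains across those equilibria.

15

Both Type-B is a pure NE (Maker 1: 15 ≥ 2; Maker 2: 2 ≥ 1). Maker 1 gets 15.
Both Type-C is a pure NE (Maker 1: 9 ≥ 8; Maker 2: 9 ≥ 5). Maker 1 gets 9.
Every other cell has a profitable deviation for at least one player. Highest of {15, 9} is 15.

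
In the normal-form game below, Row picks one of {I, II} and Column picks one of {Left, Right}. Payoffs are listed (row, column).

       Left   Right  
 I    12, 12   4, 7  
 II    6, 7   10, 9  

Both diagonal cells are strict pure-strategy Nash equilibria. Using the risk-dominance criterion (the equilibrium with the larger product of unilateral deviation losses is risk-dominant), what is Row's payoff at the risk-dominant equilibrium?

12

At (I, Left): Row loses 12 − 6 = 6 by deviating; Column loses 12 − 7 = 5. Product = 6·5 = 30.
At (II, Right): Row loses 10 − 4 = 6 by deviating; Column loses 9 − 7 = 2. Product = 6·2 = 12.
30 > 12, so (I, Left) is risk-dominant. Row's payoff there is 12.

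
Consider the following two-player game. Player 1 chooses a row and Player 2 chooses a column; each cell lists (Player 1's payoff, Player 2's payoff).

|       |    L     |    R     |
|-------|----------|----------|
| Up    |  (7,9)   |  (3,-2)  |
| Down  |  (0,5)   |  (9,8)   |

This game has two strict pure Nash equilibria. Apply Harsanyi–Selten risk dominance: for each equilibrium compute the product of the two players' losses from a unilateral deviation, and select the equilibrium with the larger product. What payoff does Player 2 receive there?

9

At (Up, L): Player 1 loses 7 − 0 = 7 by deviating; Player 2 loses 9 − (-2) = 11. Product = 7·11 = 77.
At (Down, R): Player 1 loses 9 − 3 = 6 by deviating; Player 2 loses 8 − 5 = 3. Product = 6·3 = 18.
77 > 18, so (Up, L) is risk-dominant. Player 2's payoff there is 9.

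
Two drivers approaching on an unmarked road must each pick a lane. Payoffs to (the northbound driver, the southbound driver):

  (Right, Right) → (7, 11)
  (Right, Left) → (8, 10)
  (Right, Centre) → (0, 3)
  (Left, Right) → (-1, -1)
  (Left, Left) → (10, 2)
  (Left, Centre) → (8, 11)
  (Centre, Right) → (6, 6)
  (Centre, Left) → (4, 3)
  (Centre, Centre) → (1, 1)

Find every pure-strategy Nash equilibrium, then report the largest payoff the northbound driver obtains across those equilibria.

8

Both Right is a pure NE (the northbound driver: 7 ≥ 6; the southbound driver: 11 ≥ 10). The northbound driver gets 7.
(Left, Centre) is a pure NE (the northbound driver: 8 ≥ 1; the southbound driver: 11 ≥ 2). The northbound driver gets 8.
Every other cell has a profitable deviation for at least one player. Highest of {7, 8} is 8.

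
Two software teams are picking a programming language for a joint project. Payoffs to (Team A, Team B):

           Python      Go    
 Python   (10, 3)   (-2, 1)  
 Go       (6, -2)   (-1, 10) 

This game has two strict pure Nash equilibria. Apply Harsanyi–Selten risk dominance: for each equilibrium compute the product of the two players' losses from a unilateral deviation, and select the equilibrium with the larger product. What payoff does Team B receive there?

10

At both Python: Team A loses 10 − 6 = 4 by deviating; Team B loses 3 − 1 = 2. Product = 4·2 = 8.
At both Go: Team A loses -1 − (-2) = 1 by deviating; Team B loses 10 − (-2) = 12. Product = 1·12 = 12.
12 > 8, so both Go is risk-dominant. Team B's payoff there is 10.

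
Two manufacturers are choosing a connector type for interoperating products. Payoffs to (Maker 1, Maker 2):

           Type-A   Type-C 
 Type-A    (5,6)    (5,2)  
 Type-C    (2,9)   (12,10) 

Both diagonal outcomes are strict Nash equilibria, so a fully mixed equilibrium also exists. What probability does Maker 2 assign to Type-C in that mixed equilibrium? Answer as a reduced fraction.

3/10

Maker 2's mix q on Type-A must make Maker 1 indifferent between Type-A and Type-C.
Maker 1's payoff from Type-A: 5q + 5(1−q). From Type-C: 2q + 12(1−q).
Set equal: 3q = 7(1−q) → q = 7/10.
Probability on Type-C is 1 − 7/10 = 3/10.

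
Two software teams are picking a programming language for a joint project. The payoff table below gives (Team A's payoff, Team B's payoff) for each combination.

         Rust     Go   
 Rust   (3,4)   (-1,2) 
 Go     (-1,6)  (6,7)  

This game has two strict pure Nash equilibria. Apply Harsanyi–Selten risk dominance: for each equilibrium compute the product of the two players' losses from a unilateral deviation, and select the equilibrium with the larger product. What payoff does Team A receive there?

3

At both Rust: Team A loses 3 − (-1) = 4 by deviating; Team B loses 4 − 2 = 2. Product = 4·2 = 8.
At both Go: Team A loses 6 − (-1) = 7 by deviating; Team B loses 7 − 6 = 1. Product = 7·1 = 7.
8 > 7, so both Rust is risk-dominant. Team A's payoff there is 3.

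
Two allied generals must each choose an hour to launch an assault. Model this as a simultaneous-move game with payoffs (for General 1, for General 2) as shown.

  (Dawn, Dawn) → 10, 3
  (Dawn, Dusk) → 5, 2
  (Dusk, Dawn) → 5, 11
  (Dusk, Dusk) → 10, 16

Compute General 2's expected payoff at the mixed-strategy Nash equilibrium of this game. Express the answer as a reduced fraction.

General 1 mixes with probability p on Dawn, chosen so General 2 is indifferent: 3p + 11(1−p) = 2p + 16(1−p) gives p = 5/6.
General 2's expected payoff is 3·5/6 + 11·1/6 = 13/3.

13/3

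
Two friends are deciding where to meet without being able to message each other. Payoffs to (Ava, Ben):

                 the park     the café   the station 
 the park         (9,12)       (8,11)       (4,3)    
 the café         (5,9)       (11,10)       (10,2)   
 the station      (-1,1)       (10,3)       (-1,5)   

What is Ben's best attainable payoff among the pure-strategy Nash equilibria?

Both the park is a pure NE (Ava: 9 ≥ 5; Ben: 12 ≥ 11). Ben gets 12.
Both the café is a pure NE (Ava: 11 ≥ 10; Ben: 10 ≥ 9). Ben gets 10.
Every other cell has a profitable deviation for at least one player. Highest of {12, 10} is 12.

12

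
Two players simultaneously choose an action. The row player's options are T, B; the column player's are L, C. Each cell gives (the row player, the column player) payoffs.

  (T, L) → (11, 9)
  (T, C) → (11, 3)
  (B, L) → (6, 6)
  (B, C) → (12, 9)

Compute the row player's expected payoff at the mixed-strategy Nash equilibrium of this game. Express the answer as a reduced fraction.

The column player mixes with probability q on L, chosen so the row player is indifferent: 11q + 11(1−q) = 6q + 12(1−q) gives q = 1/6.
The row player's expected payoff (from either row, since indifferent) is 11·1/6 + 11·5/6 = 11.

11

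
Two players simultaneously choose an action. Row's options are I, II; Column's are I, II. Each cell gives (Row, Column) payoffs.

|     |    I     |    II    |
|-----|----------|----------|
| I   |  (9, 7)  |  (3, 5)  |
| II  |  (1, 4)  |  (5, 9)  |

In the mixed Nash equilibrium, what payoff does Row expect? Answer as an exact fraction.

Column mixes with probability q on I, chosen so Row is indifferent: 9q + 3(1−q) = 1q + 5(1−q) gives q = 1/5.
Row's expected payoff (from either row, since indifferent) is 9·1/5 + 3·4/5 = 21/5.

21/5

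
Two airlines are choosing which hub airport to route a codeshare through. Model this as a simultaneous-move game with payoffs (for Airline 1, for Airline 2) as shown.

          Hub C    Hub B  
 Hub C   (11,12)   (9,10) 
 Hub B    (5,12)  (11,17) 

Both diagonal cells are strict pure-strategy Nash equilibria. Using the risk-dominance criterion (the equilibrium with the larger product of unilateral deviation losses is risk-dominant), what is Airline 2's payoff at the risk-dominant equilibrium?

At both Hub C: Airline 1 loses 11 − 5 = 6 by deviating; Airline 2 loses 12 − 10 = 2. Product = 6·2 = 12.
At both Hub B: Airline 1 loses 11 − 9 = 2 by deviating; Airline 2 loses 17 − 12 = 5. Product = 2·5 = 10.
12 > 10, so both Hub C is risk-dominant. Airline 2's payoff there is 12.

12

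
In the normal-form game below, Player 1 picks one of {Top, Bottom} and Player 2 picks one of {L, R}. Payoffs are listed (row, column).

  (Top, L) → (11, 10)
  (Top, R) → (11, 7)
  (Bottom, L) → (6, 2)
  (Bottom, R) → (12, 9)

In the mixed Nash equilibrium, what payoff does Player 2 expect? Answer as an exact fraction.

Player 1 mixes with probability p on Top, chosen so Player 2 is indifferent: 10p + 2(1−p) = 7p + 9(1−p) gives p = 7/10.
Player 2's expected payoff is 10·7/10 + 2·3/10 = 38/5.

38/5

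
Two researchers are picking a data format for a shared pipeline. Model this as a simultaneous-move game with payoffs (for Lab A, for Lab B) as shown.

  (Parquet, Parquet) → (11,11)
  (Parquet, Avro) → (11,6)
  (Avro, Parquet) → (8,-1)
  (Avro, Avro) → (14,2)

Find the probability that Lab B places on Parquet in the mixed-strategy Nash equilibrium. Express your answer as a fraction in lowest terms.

1/2

Lab B's mix q on Parquet must make Lab A indifferent between Parquet and Avro.
Lab A's payoff from Parquet: 11q + 11(1−q). From Avro: 8q + 14(1−q).
Set equal: 3q = 3(1−q) → q = 3/6 = 1/2.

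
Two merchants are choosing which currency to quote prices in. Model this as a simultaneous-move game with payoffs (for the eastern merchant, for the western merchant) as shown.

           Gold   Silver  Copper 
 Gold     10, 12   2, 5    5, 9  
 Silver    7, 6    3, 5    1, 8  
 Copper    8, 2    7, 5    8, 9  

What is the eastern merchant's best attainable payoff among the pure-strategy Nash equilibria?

10

Both Gold is a pure NE (the eastern merchant: 10 ≥ 8; the western merchant: 12 ≥ 9). The eastern merchant gets 10.
Both Copper is a pure NE (the eastern merchant: 8 ≥ 5; the western merchant: 9 ≥ 5). The eastern merchant gets 8.
Every other cell has a profitable deviation for at least one player. Highest of {10, 8} is 10.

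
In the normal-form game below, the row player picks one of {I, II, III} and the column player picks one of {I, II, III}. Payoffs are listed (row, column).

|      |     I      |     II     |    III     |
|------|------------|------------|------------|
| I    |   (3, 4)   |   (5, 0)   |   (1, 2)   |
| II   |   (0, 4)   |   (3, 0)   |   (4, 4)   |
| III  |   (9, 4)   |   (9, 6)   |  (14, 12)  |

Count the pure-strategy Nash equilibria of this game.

Both III: the row player gets 14 (best alternative 4); the column player gets 12 (best alternative 6). Neither deviates — NE.
Both II is not a NE: the row player would switch to III (9 > 3).
No other cell survives both best-response checks, so there is 1 pure NE.

1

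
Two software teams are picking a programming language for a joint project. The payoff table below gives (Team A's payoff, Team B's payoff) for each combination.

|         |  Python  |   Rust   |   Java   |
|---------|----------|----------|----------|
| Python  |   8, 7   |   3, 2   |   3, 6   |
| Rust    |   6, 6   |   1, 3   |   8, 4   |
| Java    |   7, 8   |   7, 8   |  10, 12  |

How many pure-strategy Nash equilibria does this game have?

Both Python: Team A gets 8 (best alternative 7); Team B gets 7 (best alternative 6). Neither deviates — NE.
Both Java: Team A gets 10 (best alternative 8); Team B gets 12 (best alternative 8). Neither deviates — NE.
Both Rust is not a NE: Team A would switch to Java (7 > 1).
No other cell survives both best-response checks, so there are 2 pure NE.

2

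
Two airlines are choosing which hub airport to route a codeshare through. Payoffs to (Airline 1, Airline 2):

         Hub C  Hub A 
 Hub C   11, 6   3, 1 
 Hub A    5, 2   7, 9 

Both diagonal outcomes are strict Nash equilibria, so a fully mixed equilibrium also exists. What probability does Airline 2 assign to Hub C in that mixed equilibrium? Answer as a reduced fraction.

2/5

Airline 2's mix q on Hub C must make Airline 1 indifferent between Hub C and Hub A.
Airline 1's payoff from Hub C: 11q + 3(1−q). From Hub A: 5q + 7(1−q).
Set equal: 6q = 4(1−q) → q = 4/10 = 2/5.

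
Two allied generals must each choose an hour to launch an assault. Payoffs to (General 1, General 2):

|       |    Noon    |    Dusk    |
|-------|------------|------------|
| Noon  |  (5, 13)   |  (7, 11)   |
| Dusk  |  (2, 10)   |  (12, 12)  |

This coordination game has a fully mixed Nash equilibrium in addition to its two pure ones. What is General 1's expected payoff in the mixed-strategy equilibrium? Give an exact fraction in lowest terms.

23/4

General 2 mixes with probability q on Noon, chosen so General 1 is indifferent: 5q + 7(1−q) = 2q + 12(1−q) gives q = 5/8.
General 1's expected payoff (from either row, since indifferent) is 5·5/8 + 7·3/8 = 23/4.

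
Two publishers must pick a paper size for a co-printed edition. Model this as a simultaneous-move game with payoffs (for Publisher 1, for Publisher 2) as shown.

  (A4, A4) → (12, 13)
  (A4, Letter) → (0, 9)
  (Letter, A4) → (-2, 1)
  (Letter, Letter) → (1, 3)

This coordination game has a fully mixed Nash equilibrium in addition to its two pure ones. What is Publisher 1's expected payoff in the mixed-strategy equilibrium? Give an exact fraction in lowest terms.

Publisher 2 mixes with probability q on A4, chosen so Publisher 1 is indifferent: 12q + 0(1−q) = (-2)q + 1(1−q) gives q = 1/15.
Publisher 1's expected payoff (from either row, since indifferent) is 12·1/15 + 0·14/15 = 4/5.

4/5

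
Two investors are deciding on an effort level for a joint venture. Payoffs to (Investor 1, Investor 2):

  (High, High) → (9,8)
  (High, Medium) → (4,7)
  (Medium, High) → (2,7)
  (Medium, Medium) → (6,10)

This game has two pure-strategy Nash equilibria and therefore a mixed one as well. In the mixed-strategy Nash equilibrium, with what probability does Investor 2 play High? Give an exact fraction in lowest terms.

Investor 2's mix q on High must make Investor 1 indifferent between High and Medium.
Investor 1's payoff from High: 9q + 4(1−q). From Medium: 2q + 6(1−q).
Set equal: 7q = 2(1−q) → q = 2/9.

2/9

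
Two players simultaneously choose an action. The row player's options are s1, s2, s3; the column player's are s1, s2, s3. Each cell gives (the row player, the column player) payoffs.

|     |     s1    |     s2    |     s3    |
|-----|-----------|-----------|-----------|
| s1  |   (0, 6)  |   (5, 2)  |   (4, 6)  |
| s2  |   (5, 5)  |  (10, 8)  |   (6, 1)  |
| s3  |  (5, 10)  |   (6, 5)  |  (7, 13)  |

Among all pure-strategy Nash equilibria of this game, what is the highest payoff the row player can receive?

10

Both s2 is a pure NE (the row player: 10 ≥ 6; the column player: 8 ≥ 5). The row player gets 10.
Both s3 is a pure NE (the row player: 7 ≥ 6; the column player: 13 ≥ 10). The row player gets 7.
Every other cell has a profitable deviation for at least one player. Highest of {10, 7} is 10.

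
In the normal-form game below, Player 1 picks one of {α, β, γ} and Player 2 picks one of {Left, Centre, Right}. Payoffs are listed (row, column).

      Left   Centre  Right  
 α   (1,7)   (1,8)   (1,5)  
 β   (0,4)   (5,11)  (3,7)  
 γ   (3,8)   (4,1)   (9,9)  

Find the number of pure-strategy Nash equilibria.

(β, Centre): Player 1 gets 5 (best alternative 4); Player 2 gets 11 (best alternative 7). Neither deviates — NE.
(γ, Right): Player 1 gets 9 (best alternative 3); Player 2 gets 9 (best alternative 8). Neither deviates — NE.
(α, Left) is not a NE: Player 1 would switch to γ (3 > 1).
No other cell survives both best-response checks, so there are 2 pure NE.

2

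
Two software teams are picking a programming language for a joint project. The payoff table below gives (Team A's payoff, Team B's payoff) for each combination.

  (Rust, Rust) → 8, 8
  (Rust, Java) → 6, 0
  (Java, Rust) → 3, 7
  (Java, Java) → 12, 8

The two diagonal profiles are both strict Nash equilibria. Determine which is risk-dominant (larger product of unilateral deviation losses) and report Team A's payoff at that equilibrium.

8

At both Rust: Team A loses 8 − 3 = 5 by deviating; Team B loses 8 − 0 = 8. Product = 5·8 = 40.
At both Java: Team A loses 12 − 6 = 6 by deviating; Team B loses 8 − 7 = 1. Product = 6·1 = 6.
40 > 6, so both Rust is risk-dominant. Team A's payoff there is 8.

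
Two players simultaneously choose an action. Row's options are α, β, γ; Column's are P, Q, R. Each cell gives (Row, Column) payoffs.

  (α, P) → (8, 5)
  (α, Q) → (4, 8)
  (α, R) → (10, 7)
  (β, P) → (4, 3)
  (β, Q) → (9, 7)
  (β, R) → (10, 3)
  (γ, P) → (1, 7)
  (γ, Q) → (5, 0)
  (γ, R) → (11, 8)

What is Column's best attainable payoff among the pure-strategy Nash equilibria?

(β, Q) is a pure NE (Row: 9 ≥ 5; Column: 7 ≥ 3). Column gets 7.
(γ, R) is a pure NE (Row: 11 ≥ 10; Column: 8 ≥ 7). Column gets 8.
Every other cell has a profitable deviation for at least one player. Highest of {7, 8} is 8.

8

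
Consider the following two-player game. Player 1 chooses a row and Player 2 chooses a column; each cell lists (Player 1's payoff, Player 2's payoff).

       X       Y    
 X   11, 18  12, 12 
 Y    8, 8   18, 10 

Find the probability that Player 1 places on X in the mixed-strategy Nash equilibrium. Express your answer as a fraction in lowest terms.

Player 1's mix p on X must make Player 2 indifferent between X and Y.
Player 2's payoff from X: 18p + 8(1−p). From Y: 12p + 10(1−p).
Set equal: 6p = 2(1−p) → p = 2/8 = 1/4.

1/4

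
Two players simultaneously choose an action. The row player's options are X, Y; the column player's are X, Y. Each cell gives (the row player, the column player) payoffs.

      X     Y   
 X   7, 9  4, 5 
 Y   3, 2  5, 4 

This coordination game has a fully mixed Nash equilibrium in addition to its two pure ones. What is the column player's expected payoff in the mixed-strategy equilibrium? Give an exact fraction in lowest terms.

13/3

The row player mixes with probability p on X, chosen so the column player is indifferent: 9p + 2(1−p) = 5p + 4(1−p) gives p = 1/3.
The column player's expected payoff is 9·1/3 + 2·2/3 = 13/3.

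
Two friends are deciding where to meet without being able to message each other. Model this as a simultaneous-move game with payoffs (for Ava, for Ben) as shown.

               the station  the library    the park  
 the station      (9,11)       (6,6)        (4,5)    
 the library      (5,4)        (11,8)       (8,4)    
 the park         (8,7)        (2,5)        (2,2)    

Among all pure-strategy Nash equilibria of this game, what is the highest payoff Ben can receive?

11

Both the station is a pure NE (Ava: 9 ≥ 8; Ben: 11 ≥ 6). Ben gets 11.
Both the library is a pure NE (Ava: 11 ≥ 6; Ben: 8 ≥ 4). Ben gets 8.
Every other cell has a profitable deviation for at least one player. Highest of {11, 8} is 11.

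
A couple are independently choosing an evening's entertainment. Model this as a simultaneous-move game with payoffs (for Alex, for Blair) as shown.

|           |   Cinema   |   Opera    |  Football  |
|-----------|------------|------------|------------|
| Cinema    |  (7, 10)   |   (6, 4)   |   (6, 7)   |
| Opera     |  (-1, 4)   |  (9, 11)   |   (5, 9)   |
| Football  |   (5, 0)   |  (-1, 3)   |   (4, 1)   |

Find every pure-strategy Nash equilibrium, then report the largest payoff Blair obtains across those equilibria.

11

Both Cinema is a pure NE (Alex: 7 ≥ 5; Blair: 10 ≥ 7). Blair gets 10.
Both Opera is a pure NE (Alex: 9 ≥ 6; Blair: 11 ≥ 9). Blair gets 11.
Every other cell has a profitable deviation for at least one player. Highest of {10, 11} is 11.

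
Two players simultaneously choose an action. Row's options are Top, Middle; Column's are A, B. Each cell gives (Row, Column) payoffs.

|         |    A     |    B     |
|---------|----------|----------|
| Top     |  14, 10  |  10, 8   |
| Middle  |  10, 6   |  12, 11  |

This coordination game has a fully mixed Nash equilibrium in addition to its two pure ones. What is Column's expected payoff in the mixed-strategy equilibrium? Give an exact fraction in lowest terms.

Row mixes with probability p on Top, chosen so Column is indifferent: 10p + 6(1−p) = 8p + 11(1−p) gives p = 5/7.
Column's expected payoff is 10·5/7 + 6·2/7 = 62/7.

62/7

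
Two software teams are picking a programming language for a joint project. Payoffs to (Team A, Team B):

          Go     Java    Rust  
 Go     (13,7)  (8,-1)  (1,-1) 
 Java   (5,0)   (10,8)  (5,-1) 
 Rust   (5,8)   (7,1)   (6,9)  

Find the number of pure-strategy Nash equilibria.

3

Both Go: Team A gets 13 (best alternative 5); Team B gets 7 (best alternative -1). Neither deviates — NE.
Both Java: Team A gets 10 (best alternative 8); Team B gets 8 (best alternative 0). Neither deviates — NE.
Both Rust: Team A gets 6 (best alternative 5); Team B gets 9 (best alternative 8). Neither deviates — NE.
(Java, Go) is not a NE: Team A would switch to Go (13 > 5).
No other cell survives both best-response checks, so there are 3 pure NE.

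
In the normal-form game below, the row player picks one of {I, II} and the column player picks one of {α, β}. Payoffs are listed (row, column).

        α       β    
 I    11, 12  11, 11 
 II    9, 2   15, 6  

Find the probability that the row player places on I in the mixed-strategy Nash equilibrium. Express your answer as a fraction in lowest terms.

4/5

The row player's mix p on I must make the column player indifferent between α and β.
The column player's payoff from α: 12p + 2(1−p). From β: 11p + 6(1−p).
Set equal: 1p = 4(1−p) → p = 4/5.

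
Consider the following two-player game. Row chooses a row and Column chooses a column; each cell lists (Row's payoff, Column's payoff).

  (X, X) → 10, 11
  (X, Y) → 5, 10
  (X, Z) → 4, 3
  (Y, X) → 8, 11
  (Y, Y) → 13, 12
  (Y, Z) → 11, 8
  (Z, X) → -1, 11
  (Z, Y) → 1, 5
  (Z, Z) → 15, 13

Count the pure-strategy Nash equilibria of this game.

Both X: Row gets 10 (best alternative 8); Column gets 11 (best alternative 10). Neither deviates — NE.
Both Y: Row gets 13 (best alternative 5); Column gets 12 (best alternative 11). Neither deviates — NE.
Both Z: Row gets 15 (best alternative 11); Column gets 13 (best alternative 11). Neither deviates — NE.
(Z, X) is not a NE: Row would switch to X (10 > -1).
No other cell survives both best-response checks, so there are 3 pure NE.

3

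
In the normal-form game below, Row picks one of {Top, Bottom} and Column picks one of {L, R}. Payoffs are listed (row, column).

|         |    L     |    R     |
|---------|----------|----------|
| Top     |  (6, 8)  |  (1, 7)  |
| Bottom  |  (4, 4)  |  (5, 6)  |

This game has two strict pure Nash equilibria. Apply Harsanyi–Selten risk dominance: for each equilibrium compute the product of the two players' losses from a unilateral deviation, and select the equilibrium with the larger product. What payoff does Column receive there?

At (Top, L): Row loses 6 − 4 = 2 by deviating; Column loses 8 − 7 = 1. Product = 2·1 = 2.
At (Bottom, R): Row loses 5 − 1 = 4 by deviating; Column loses 6 − 4 = 2. Product = 4·2 = 8.
8 > 2, so (Bottom, R) is risk-dominant. Column's payoff there is 6.

6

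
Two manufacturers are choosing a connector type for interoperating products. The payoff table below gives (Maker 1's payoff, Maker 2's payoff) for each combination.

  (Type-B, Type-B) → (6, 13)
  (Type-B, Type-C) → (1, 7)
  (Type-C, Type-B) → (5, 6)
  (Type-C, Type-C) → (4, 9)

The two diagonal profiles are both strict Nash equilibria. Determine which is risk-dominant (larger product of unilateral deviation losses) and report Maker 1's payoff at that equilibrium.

At both Type-B: Maker 1 loses 6 − 5 = 1 by deviating; Maker 2 loses 13 − 7 = 6. Product = 1·6 = 6.
At both Type-C: Maker 1 loses 4 − 1 = 3 by deviating; Maker 2 loses 9 − 6 = 3. Product = 3·3 = 9.
9 > 6, so both Type-C is risk-dominant. Maker 1's payoff there is 4.

4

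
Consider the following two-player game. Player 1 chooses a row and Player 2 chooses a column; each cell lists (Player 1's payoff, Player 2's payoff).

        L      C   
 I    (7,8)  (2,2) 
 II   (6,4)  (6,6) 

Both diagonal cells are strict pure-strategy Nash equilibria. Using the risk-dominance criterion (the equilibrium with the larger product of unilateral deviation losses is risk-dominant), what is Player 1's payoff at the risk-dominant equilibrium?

At (I, L): Player 1 loses 7 − 6 = 1 by deviating; Player 2 loses 8 − 2 = 6. Product = 1·6 = 6.
At (II, C): Player 1 loses 6 − 2 = 4 by deviating; Player 2 loses 6 − 4 = 2. Product = 4·2 = 8.
8 > 6, so (II, C) is risk-dominant. Player 1's payoff there is 6.

6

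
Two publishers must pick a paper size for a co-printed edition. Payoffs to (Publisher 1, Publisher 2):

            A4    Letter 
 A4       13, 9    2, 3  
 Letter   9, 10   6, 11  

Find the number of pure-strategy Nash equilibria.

2

Both A4: Publisher 1 gets 13 (best alternative 9); Publisher 2 gets 9 (best alternative 3). Neither deviates — NE.
Both Letter: Publisher 1 gets 6 (best alternative 2); Publisher 2 gets 11 (best alternative 10). Neither deviates — NE.
(A4, Letter) is not a NE: Publisher 1 would switch to Letter (6 > 2).
No other cell survives both best-response checks, so there are 2 pure NE.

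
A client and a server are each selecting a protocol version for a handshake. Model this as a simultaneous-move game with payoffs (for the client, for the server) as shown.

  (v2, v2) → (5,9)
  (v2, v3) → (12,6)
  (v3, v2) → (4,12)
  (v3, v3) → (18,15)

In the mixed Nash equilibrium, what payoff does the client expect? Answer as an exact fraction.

6

The server mixes with probability q on v2, chosen so the client is indifferent: 5q + 12(1−q) = 4q + 18(1−q) gives q = 6/7.
The client's expected payoff (from either row, since indifferent) is 5·6/7 + 12·1/7 = 6.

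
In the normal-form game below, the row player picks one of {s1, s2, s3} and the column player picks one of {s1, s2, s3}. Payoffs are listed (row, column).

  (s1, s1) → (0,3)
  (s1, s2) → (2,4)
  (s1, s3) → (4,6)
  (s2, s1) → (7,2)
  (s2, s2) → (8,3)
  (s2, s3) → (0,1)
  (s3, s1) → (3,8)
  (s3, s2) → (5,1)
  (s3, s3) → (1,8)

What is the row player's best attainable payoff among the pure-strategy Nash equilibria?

(s1, s3) is a pure NE (the row player: 4 ≥ 1; the column player: 6 ≥ 4). The row player gets 4.
Both s2 is a pure NE (the row player: 8 ≥ 5; the column player: 3 ≥ 2). The row player gets 8.
Every other cell has a profitable deviation for at least one player. Highest of {4, 8} is 8.

8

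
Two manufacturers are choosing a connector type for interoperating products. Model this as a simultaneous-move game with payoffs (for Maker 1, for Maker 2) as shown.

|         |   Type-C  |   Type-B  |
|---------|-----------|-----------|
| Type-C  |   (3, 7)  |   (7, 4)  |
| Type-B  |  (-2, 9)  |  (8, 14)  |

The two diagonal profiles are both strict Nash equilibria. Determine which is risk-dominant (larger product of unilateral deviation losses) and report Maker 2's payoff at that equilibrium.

At both Type-C: Maker 1 loses 3 − (-2) = 5 by deviating; Maker 2 loses 7 − 4 = 3. Product = 5·3 = 15.
At both Type-B: Maker 1 loses 8 − 7 = 1 by deviating; Maker 2 loses 14 − 9 = 5. Product = 1·5 = 5.
15 > 5, so both Type-C is risk-dominant. Maker 2's payoff there is 7.

7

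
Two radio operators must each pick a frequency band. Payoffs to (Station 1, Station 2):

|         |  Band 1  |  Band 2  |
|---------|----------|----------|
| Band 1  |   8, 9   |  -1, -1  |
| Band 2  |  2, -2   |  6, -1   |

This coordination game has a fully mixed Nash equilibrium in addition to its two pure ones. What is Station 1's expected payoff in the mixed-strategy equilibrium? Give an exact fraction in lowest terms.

Station 2 mixes with probability q on Band 1, chosen so Station 1 is indifferent: 8q + (-1)(1−q) = 2q + 6(1−q) gives q = 7/13.
Station 1's expected payoff (from either row, since indifferent) is 8·7/13 + (-1)·6/13 = 50/13.

50/13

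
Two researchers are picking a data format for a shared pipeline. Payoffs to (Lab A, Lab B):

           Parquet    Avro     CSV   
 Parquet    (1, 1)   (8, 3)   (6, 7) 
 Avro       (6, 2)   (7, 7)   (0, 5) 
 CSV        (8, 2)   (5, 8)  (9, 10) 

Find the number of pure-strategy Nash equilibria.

Both CSV: Lab A gets 9 (best alternative 6); Lab B gets 10 (best alternative 8). Neither deviates — NE.
Both Avro is not a NE: Lab A would switch to Parquet (8 > 7).
No other cell survives both best-response checks, so there is 1 pure NE.

1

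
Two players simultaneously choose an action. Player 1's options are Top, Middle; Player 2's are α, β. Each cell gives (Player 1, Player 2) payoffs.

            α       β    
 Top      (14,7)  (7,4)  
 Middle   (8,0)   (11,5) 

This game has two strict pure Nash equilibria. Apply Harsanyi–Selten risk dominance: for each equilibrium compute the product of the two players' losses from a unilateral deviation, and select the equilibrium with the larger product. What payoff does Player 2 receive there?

5

At (Top, α): Player 1 loses 14 − 8 = 6 by deviating; Player 2 loses 7 − 4 = 3. Product = 6·3 = 18.
At (Middle, β): Player 1 loses 11 − 7 = 4 by deviating; Player 2 loses 5 − 0 = 5. Product = 4·5 = 20.
20 > 18, so (Middle, β) is risk-dominant. Player 2's payoff there is 5.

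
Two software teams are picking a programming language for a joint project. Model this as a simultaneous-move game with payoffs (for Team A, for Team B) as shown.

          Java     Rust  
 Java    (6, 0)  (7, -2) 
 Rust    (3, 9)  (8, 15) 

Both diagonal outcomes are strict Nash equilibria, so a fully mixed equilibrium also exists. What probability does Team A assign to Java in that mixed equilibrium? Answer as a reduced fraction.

Team A's mix p on Java must make Team B indifferent between Java and Rust.
Team B's payoff from Java: 0p + 9(1−p). From Rust: (-2)p + 15(1−p).
Set equal: 2p = 6(1−p) → p = 6/8 = 3/4.

3/4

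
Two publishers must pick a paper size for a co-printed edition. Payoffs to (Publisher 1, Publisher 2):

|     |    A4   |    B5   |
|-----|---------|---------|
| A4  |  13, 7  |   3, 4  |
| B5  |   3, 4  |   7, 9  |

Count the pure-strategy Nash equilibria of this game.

Both A4: Publisher 1 gets 13 (best alternative 3); Publisher 2 gets 7 (best alternative 4). Neither deviates — NE.
Both B5: Publisher 1 gets 7 (best alternative 3); Publisher 2 gets 9 (best alternative 4). Neither deviates — NE.
(B5, A4) is not a NE: Publisher 1 would switch to A4 (13 > 3).
No other cell survives both best-response checks, so there are 2 pure NE.

2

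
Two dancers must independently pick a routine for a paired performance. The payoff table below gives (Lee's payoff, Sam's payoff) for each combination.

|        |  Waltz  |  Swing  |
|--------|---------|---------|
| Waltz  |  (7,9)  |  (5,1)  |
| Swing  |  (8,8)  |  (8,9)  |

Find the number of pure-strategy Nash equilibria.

1

Both Swing: Lee gets 8 (best alternative 5); Sam gets 9 (best alternative 8). Neither deviates — NE.
Both Waltz is not a NE: Lee would switch to Swing (8 > 7).
No other cell survives both best-response checks, so there is 1 pure NE.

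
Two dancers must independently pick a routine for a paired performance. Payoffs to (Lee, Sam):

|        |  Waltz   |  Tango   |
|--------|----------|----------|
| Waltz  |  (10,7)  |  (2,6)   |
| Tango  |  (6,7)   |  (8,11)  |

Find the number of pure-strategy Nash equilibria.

2

Both Waltz: Lee gets 10 (best alternative 6); Sam gets 7 (best alternative 6). Neither deviates — NE.
Both Tango: Lee gets 8 (best alternative 2); Sam gets 11 (best alternative 7). Neither deviates — NE.
(Tango, Waltz) is not a NE: Lee would switch to Waltz (10 > 6).
No other cell survives both best-response checks, so there are 2 pure NE.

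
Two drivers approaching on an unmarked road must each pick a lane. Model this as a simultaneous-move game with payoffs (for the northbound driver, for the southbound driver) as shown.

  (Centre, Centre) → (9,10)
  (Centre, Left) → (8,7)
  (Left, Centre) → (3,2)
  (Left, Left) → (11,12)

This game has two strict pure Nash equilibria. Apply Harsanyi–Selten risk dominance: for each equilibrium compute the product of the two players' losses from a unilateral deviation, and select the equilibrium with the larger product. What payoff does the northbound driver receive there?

11

At both Centre: the northbound driver loses 9 − 3 = 6 by deviating; the southbound driver loses 10 − 7 = 3. Product = 6·3 = 18.
At both Left: the northbound driver loses 11 − 8 = 3 by deviating; the southbound driver loses 12 − 2 = 10. Product = 3·10 = 30.
30 > 18, so both Left is risk-dominant. The northbound driver's payoff there is 11.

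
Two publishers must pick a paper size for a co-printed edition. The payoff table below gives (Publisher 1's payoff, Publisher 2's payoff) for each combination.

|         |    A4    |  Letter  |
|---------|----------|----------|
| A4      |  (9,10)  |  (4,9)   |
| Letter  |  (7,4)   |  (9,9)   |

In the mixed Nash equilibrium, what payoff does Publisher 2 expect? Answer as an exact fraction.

Publisher 1 mixes with probability p on A4, chosen so Publisher 2 is indifferent: 10p + 4(1−p) = 9p + 9(1−p) gives p = 5/6.
Publisher 2's expected payoff is 10·5/6 + 4·1/6 = 9.

9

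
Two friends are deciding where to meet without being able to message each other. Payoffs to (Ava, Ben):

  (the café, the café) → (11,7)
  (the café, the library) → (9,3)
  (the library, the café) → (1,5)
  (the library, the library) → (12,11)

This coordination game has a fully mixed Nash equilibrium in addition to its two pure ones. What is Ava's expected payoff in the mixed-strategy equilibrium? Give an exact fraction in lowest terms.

123/13

Ben mixes with probability q on the café, chosen so Ava is indifferent: 11q + 9(1−q) = 1q + 12(1−q) gives q = 3/13.
Ava's expected payoff (from either row, since indifferent) is 11·3/13 + 9·10/13 = 123/13.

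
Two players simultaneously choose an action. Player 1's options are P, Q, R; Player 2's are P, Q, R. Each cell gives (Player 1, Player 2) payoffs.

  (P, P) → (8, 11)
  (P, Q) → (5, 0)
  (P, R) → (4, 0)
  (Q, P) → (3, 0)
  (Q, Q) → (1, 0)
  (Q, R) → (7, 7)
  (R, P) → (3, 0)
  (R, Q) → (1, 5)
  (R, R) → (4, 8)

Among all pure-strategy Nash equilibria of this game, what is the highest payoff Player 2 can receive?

11

Both P is a pure NE (Player 1: 8 ≥ 3; Player 2: 11 ≥ 0). Player 2 gets 11.
(Q, R) is a pure NE (Player 1: 7 ≥ 4; Player 2: 7 ≥ 0). Player 2 gets 7.
Every other cell has a profitable deviation for at least one player. Highest of {11, 7} is 11.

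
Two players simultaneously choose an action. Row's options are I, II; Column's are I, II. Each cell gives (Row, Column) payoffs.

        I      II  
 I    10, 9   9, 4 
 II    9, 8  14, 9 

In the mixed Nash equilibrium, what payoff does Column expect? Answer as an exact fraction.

Row mixes with probability p on I, chosen so Column is indifferent: 9p + 8(1−p) = 4p + 9(1−p) gives p = 1/6.
Column's expected payoff is 9·1/6 + 8·5/6 = 49/6.

49/6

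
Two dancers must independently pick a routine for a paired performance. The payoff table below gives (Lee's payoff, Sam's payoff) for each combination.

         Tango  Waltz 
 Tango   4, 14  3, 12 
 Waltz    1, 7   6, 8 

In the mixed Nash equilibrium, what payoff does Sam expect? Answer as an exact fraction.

Lee mixes with probability p on Tango, chosen so Sam is indifferent: 14p + 7(1−p) = 12p + 8(1−p) gives p = 1/3.
Sam's expected payoff is 14·1/3 + 7·2/3 = 28/3.

28/3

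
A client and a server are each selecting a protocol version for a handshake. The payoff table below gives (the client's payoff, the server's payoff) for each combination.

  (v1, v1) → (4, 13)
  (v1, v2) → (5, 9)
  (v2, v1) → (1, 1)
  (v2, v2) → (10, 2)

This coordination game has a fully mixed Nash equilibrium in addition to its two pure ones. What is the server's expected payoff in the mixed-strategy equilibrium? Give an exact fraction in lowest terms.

17/5

The client mixes with probability p on v1, chosen so the server is indifferent: 13p + 1(1−p) = 9p + 2(1−p) gives p = 1/5.
The server's expected payoff is 13·1/5 + 1·4/5 = 17/5.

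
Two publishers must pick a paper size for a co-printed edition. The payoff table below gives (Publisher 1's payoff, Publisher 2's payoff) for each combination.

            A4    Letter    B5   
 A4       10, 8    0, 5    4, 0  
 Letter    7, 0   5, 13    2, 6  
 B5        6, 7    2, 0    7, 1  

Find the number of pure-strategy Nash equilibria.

Both A4: Publisher 1 gets 10 (best alternative 7); Publisher 2 gets 8 (best alternative 5). Neither deviates — NE.
Both Letter: Publisher 1 gets 5 (best alternative 2); Publisher 2 gets 13 (best alternative 6). Neither deviates — NE.
Both B5 is not a NE: Publisher 2 would switch to A4 (7 > 1).
No other cell survives both best-response checks, so there are 2 pure NE.

2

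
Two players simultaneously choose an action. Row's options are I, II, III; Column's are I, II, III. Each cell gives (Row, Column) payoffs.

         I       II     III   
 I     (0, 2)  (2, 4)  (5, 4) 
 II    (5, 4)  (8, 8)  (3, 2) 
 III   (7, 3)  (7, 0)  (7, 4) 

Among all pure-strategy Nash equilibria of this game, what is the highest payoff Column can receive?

8

Both II is a pure NE (Row: 8 ≥ 7; Column: 8 ≥ 4). Column gets 8.
Both III is a pure NE (Row: 7 ≥ 5; Column: 4 ≥ 3). Column gets 4.
Every other cell has a profitable deviation for at least one player. Highest of {8, 4} is 8.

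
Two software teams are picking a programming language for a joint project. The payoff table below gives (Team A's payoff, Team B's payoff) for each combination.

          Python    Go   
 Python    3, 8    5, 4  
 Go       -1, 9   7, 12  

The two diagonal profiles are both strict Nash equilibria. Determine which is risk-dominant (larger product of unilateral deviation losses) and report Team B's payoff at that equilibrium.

At both Python: Team A loses 3 − (-1) = 4 by deviating; Team B loses 8 − 4 = 4. Product = 4·4 = 16.
At both Go: Team A loses 7 − 5 = 2 by deviating; Team B loses 12 − 9 = 3. Product = 2·3 = 6.
16 > 6, so both Python is risk-dominant. Team B's payoff there is 8.

8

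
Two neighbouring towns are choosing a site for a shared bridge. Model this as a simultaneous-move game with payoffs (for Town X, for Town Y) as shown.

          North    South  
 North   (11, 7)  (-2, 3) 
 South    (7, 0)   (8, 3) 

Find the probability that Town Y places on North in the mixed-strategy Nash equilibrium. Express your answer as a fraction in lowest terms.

5/7

Town Y's mix q on North must make Town X indifferent between North and South.
Town X's payoff from North: 11q + (-2)(1−q). From South: 7q + 8(1−q).
Set equal: 4q = 10(1−q) → q = 10/14 = 5/7.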